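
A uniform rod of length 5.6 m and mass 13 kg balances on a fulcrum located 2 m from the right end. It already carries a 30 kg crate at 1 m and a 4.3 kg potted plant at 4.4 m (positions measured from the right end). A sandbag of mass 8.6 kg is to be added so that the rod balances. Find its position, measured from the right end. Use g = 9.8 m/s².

Taking torques about the fulcrum (at 2 m from the right end):
Beam weight: 13 × 9.8 = 127.4 N down at 2.8 m → arm 0.8 m, τ = 127.4 × 0.8 = 101.9 N·m counterclockwise.
Crate: 30 × 9.8 = 294 N down at 1 m → arm 1 m, τ = 294 × 1 = 294 N·m clockwise.
Potted plant: 4.3 × 9.8 = 42.14 N down at 4.4 m → arm 2.4 m, τ = 42.14 × 2.4 = 101.1 N·m counterclockwise.
Net moment of existing loads = 91 N·m clockwise.
The sandbag weighs 8.6 × 9.8 = 84.28 N and must supply an equal counterclockwise moment, so its lever arm about the fulcrum is 91 / 84.28 = 1.08 m.
That puts it at 2 + 1.08 = 3.08 m from the right end.

x ≈ 3.08 m from the right end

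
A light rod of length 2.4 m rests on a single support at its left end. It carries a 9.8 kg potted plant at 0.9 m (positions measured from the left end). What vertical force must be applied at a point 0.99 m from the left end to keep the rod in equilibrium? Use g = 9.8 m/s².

Take moments about the left end.
Potted plant: 9.8 × 9.8 = 96.04 N down at 0.9 m → arm 0.9 m, τ = 96.04 × 0.9 = 86.44 N·m clockwise.
Net moment of the loads = 86.44 N·m clockwise.
The upward force F acts at a point 0.99 m from the left end, arm 0.99 m, giving F × 0.99 counterclockwise.
Setting net torque to zero: F × 0.99 = 86.44 → F = 86.44 / 0.99 = 87.3 N.

F ≈ 87.3 N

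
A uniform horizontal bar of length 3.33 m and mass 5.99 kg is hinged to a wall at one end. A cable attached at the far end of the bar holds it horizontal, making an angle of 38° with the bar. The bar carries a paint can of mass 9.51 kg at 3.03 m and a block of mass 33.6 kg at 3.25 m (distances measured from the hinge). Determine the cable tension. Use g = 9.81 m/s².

About the hinge:
Beam weight: 5.99 × 9.81 = 58.76 N down at 1.665 m → arm 1.665 m, τ = 58.76 × 1.665 = 97.84 N·m clockwise.
Paint can: 9.51 × 9.81 = 93.29 N down at 3.03 m → arm 3.03 m, τ = 93.29 × 3.03 = 282.7 N·m clockwise.
Block: 33.6 × 9.81 = 329.6 N down at 3.25 m → arm 3.25 m, τ = 329.6 × 3.25 = 1071 N·m clockwise.
Total clockwise load moment = 1452 N·m.
The cable tension T acts at 3.33 m; only its component perpendicular to the bar, T sinθ, produces torque. sin 38° = 0.6157.
Στ = 0 ⇒ T × 3.33 × 0.6157 = 1452 ⇒ T = 1452 / 2.05 = 708 N.

T ≈ 708 N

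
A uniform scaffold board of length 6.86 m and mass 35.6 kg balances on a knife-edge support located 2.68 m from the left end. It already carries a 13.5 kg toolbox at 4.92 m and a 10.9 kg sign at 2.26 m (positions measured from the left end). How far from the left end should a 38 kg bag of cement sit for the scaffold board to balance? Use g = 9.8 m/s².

x ≈ 1.3 m from the left end

Sum moments about the knife-edge support (at 2.68 m from the left end) (the support reaction has zero arm there).
Beam weight: 35.6 × 9.8 = 348.9 N down at 3.43 m → arm 0.75 m, τ = 348.9 × 0.75 = 261.7 N·m clockwise.
Toolbox: 13.5 × 9.8 = 132.3 N down at 4.92 m → arm 2.24 m, τ = 132.3 × 2.24 = 296.4 N·m clockwise.
Sign: 10.9 × 9.8 = 106.8 N down at 2.26 m → arm 0.42 m, τ = 106.8 × 0.42 = 44.86 N·m counterclockwise.
Net moment of existing loads = 513.2 N·m clockwise.
The bag of cement weighs 38 × 9.8 = 372.4 N and must supply an equal counterclockwise moment, so its lever arm about the knife-edge support is 513.2 / 372.4 = 1.38 m.
That puts it at 2.68 − 1.38 = 1.3 m from the left end.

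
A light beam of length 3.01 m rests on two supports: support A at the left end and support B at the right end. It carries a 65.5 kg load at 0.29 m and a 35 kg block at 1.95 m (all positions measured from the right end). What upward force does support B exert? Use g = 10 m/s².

Taking torques about support A:
Load: 65.5 × 10 = 655 N down at 0.29 m → arm 2.72 m, τ = 655 × 2.72 = 1782 N·m clockwise.
Block: 35 × 10 = 350 N down at 1.95 m → arm 1.06 m, τ = 350 × 1.06 = 371 N·m clockwise.
Net load moment about support A = 2153 N·m clockwise.
Reaction R at support B is upward at 0 m, arm 3.01 m → moment R × 3.01 counterclockwise.
Στ = 0 ⇒ R × 3.01 = 2153 ⇒ R = 715 N.

R_B ≈ 715 N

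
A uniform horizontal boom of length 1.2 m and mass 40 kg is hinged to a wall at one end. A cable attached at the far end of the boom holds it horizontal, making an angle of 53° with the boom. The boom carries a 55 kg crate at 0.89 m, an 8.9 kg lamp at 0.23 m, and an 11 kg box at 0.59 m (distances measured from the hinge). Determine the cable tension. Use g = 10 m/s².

T ≈ 850 N

Taking torques about the hinge:
Beam weight: 40 × 10 = 400 N down at 0.6 m → arm 0.6 m, τ = 400 × 0.6 = 240 N·m clockwise.
Crate: 55 × 10 = 550 N down at 0.89 m → arm 0.89 m, τ = 550 × 0.89 = 489.5 N·m clockwise.
Lamp: 8.9 × 10 = 89 N down at 0.23 m → arm 0.23 m, τ = 89 × 0.23 = 20.47 N·m clockwise.
Box: 11 × 10 = 110 N down at 0.59 m → arm 0.59 m, τ = 110 × 0.59 = 64.9 N·m clockwise.
Total clockwise load moment = 814.9 N·m.
The cable tension T acts at 1.2 m; only its component perpendicular to the boom, T sinθ, produces torque. sin 53° = 0.7986.
Setting net torque to zero: T × 1.2 × 0.7986 = 814.9 → T = 814.9 / 0.9583 = 850 N.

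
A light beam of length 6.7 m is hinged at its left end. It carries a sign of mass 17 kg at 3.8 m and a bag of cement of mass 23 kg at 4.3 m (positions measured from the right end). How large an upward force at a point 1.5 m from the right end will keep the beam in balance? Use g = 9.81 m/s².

F ≈ 197 N

Take moments about the left end.
Sign: 17 × 9.81 = 166.8 N down at 3.8 m → arm 2.9 m, τ = 166.8 × 2.9 = 483.7 N·m clockwise.
Bag of cement: 23 × 9.81 = 225.6 N down at 4.3 m → arm 2.4 m, τ = 225.6 × 2.4 = 541.4 N·m clockwise.
Net moment of the loads = 1025 N·m clockwise.
The upward force F acts at a point 1.5 m from the right end, arm 5.2 m, giving F × 5.2 counterclockwise.
Setting net torque to zero: F × 5.2 = 1025 → F = 1025 / 5.2 = 197 N.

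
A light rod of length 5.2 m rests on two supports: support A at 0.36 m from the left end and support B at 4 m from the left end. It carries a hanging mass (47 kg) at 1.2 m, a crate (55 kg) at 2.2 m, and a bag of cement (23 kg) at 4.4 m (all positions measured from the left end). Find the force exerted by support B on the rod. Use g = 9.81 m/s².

R_B ≈ 630 N

Choose support A as the axis so its reaction then has zero moment arm.
Hanging mass: 47 × 9.81 = 461.1 N down at 1.2 m → arm 0.84 m, τ = 461.1 × 0.84 = 387.3 N·m clockwise.
Crate: 55 × 9.81 = 539.6 N down at 2.2 m → arm 1.84 m, τ = 539.6 × 1.84 = 992.9 N·m clockwise.
Bag of cement: 23 × 9.81 = 225.6 N down at 4.4 m → arm 4.04 m, τ = 225.6 × 4.04 = 911.4 N·m clockwise.
Net load moment about support A = 2292 N·m clockwise.
Reaction R at support B is upward at 4 m, arm 3.64 m → moment R × 3.64 counterclockwise.
Στ = 0 ⇒ R × 3.64 = 2292 ⇒ R = 630 N.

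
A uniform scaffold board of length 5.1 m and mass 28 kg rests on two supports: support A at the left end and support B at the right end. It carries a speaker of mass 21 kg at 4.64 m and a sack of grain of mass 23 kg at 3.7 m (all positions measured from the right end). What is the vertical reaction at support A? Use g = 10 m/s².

Taking torques about support B:
Beam weight: 28 × 10 = 280 N down at 2.55 m → arm 2.55 m, τ = 280 × 2.55 = 714 N·m counterclockwise.
Speaker: 21 × 10 = 210 N down at 4.64 m → arm 4.64 m, τ = 210 × 4.64 = 974.4 N·m counterclockwise.
Sack of grain: 23 × 10 = 230 N down at 3.7 m → arm 3.7 m, τ = 230 × 3.7 = 851 N·m counterclockwise.
Net load moment about support B = 2539 N·m counterclockwise.
Reaction R at support A is upward at 5.1 m, arm 5.1 m → moment R × 5.1 clockwise.
Balancing moments: R × 5.1 = 2539, giving R = 498 N.

R_A ≈ 498 N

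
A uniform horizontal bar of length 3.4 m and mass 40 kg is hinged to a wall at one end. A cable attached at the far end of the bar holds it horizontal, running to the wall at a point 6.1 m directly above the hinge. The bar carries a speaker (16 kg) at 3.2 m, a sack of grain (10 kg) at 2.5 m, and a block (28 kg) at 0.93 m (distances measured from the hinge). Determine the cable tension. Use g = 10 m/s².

Sum moments about the hinge (the unknown hinge reaction has zero arm there).
Beam weight: 40 × 10 = 400 N down at 1.7 m → arm 1.7 m, τ = 400 × 1.7 = 680 N·m clockwise.
Speaker: 16 × 10 = 160 N down at 3.2 m → arm 3.2 m, τ = 160 × 3.2 = 512 N·m clockwise.
Sack of grain: 10 × 10 = 100 N down at 2.5 m → arm 2.5 m, τ = 100 × 2.5 = 250 N·m clockwise.
Block: 28 × 10 = 280 N down at 0.93 m → arm 0.93 m, τ = 280 × 0.93 = 260.4 N·m clockwise.
Total clockwise load moment = 1702 N·m.
The cable tension T acts at 3.4 m; only its component perpendicular to the bar, T sinθ, produces torque. sinθ = h/√(h²+d²) = 6.1/√(6.1²+3.4²) = 0.8735.
Στ = 0 ⇒ T × 3.4 × 0.8735 = 1702 ⇒ T = 1702 / 2.97 = 573 N.

T ≈ 573 N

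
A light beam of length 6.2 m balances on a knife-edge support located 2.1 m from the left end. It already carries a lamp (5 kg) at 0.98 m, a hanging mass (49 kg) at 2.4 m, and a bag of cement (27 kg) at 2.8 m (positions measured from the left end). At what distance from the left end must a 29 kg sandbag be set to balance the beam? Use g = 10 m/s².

Take moments about the knife-edge support (at 2.1 m from the left end).
Lamp: 5 × 10 = 50 N down at 0.98 m → arm 1.12 m, τ = 50 × 1.12 = 56 N·m counterclockwise.
Hanging mass: 49 × 10 = 490 N down at 2.4 m → arm 0.3 m, τ = 490 × 0.3 = 147 N·m clockwise.
Bag of cement: 27 × 10 = 270 N down at 2.8 m → arm 0.7 m, τ = 270 × 0.7 = 189 N·m clockwise.
Net moment of existing loads = 280 N·m clockwise.
The sandbag weighs 29 × 10 = 290 N and must supply an equal counterclockwise moment, so its lever arm about the knife-edge support is 280 / 290 = 0.966 m.
That puts it at 2.1 − 0.966 = 1.13 m from the left end.

x ≈ 1.13 m from the left end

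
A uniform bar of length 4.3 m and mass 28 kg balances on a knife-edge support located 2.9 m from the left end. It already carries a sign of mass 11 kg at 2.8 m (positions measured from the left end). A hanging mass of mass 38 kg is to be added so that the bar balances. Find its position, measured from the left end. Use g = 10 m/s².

x ≈ 3.48 m from the left end

Choose the knife-edge support (at 2.9 m from the left end) as the axis so the support reaction has zero arm there.
Beam weight: 28 × 10 = 280 N down at 2.15 m → arm 0.75 m, τ = 280 × 0.75 = 210 N·m counterclockwise.
Sign: 11 × 10 = 110 N down at 2.8 m → arm 0.1 m, τ = 110 × 0.1 = 11 N·m counterclockwise.
Net moment of existing loads = 221 N·m counterclockwise.
The hanging mass weighs 38 × 10 = 380 N and must supply an equal clockwise moment, so its lever arm about the knife-edge support is 221 / 380 = 0.582 m.
That puts it at 2.9 + 0.582 = 3.48 m from the left end.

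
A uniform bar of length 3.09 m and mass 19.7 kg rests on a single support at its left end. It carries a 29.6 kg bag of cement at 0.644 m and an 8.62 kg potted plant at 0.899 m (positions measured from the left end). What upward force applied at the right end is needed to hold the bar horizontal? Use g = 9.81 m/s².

Choose the left end as the axis so the unknown pivot reaction has zero arm there.
Beam weight: 19.7 × 9.81 = 193.3 N down at 1.545 m → arm 1.545 m, τ = 193.3 × 1.545 = 298.6 N·m clockwise.
Bag of cement: 29.6 × 9.81 = 290.4 N down at 0.644 m → arm 0.644 m, τ = 290.4 × 0.644 = 187 N·m clockwise.
Potted plant: 8.62 × 9.81 = 84.56 N down at 0.899 m → arm 0.899 m, τ = 84.56 × 0.899 = 76.02 N·m clockwise.
Net moment of the loads = 561.6 N·m clockwise.
The upward force F acts at the right end, arm 3.09 m, giving F × 3.09 counterclockwise.
For rotational equilibrium, F × 3.09 = 561.6, so F = 561.6 / 3.09 = 182 N.

F ≈ 182 N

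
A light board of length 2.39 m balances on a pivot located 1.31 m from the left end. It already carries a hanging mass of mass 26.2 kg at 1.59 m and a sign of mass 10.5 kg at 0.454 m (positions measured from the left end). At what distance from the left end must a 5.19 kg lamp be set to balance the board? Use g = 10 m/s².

x ≈ 1.63 m from the left end

Sum moments about the pivot (at 1.31 m from the left end) (the support reaction has zero arm there).
Hanging mass: 26.2 × 10 = 262 N down at 1.59 m → arm 0.28 m, τ = 262 × 0.28 = 73.36 N·m clockwise.
Sign: 10.5 × 10 = 105 N down at 0.454 m → arm 0.856 m, τ = 105 × 0.856 = 89.88 N·m counterclockwise.
Net moment of existing loads = 16.52 N·m counterclockwise.
The lamp weighs 5.19 × 10 = 51.9 N and must supply an equal clockwise moment, so its lever arm about the pivot is 16.52 / 51.9 = 0.318 m.
That puts it at 1.31 + 0.318 = 1.63 m from the left end.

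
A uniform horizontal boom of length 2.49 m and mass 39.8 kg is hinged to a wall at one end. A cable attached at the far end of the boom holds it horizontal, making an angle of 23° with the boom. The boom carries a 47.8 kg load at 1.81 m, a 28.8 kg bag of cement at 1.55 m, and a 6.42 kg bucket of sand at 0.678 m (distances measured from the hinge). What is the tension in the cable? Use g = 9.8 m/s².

Sum moments about the hinge (the unknown hinge reaction has zero arm there).
Beam weight: 39.8 × 9.8 = 390 N down at 1.245 m → arm 1.245 m, τ = 390 × 1.245 = 485.6 N·m clockwise.
Load: 47.8 × 9.8 = 468.4 N down at 1.81 m → arm 1.81 m, τ = 468.4 × 1.81 = 847.8 N·m clockwise.
Bag of cement: 28.8 × 9.8 = 282.2 N down at 1.55 m → arm 1.55 m, τ = 282.2 × 1.55 = 437.4 N·m clockwise.
Bucket of sand: 6.42 × 9.8 = 62.92 N down at 0.678 m → arm 0.678 m, τ = 62.92 × 0.678 = 42.66 N·m clockwise.
Total clockwise load moment = 1813 N·m.
The cable tension T acts at 2.49 m; only its component perpendicular to the boom, T sinθ, produces torque. sin 23° = 0.3907.
Balancing moments: T × 2.49 × 0.3907 = 1813, giving T = 1813 / 0.9728 = 1860 N.

T ≈ 1860 N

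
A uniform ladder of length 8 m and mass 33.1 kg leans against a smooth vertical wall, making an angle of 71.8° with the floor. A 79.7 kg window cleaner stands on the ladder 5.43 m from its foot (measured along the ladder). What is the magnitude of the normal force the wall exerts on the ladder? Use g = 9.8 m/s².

N_wall ≈ 228 N

Taking torques about the foot of the ladder:
Ladder weight 33.1×9.8 = 324.4 N acts at 4 m along the ladder; its horizontal arm is 4·cos71.8° = 1.249 m → τ = 405.2 N·m clockwise.
Window cleaner: 79.7×9.8 = 781.1 N at 5.43 m → arm 1.696 m → τ = 1325 N·m clockwise.
Wall normal N acts horizontally at the top; its moment arm is the height L sinθ = 8·sin71.8° = 7.6 m, counterclockwise.
Balancing moments: N × 7.6 = 1730, giving N = 228 N.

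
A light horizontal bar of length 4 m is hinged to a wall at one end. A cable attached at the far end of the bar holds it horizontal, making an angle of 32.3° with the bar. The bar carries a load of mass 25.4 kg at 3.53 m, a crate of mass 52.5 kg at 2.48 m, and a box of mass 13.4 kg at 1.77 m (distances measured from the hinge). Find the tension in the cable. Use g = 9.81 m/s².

Choose the hinge as the axis so the unknown hinge reaction has zero arm there.
Load: 25.4 × 9.81 = 249.2 N down at 3.53 m → arm 3.53 m, τ = 249.2 × 3.53 = 879.7 N·m clockwise.
Crate: 52.5 × 9.81 = 515 N down at 2.48 m → arm 2.48 m, τ = 515 × 2.48 = 1277 N·m clockwise.
Box: 13.4 × 9.81 = 131.5 N down at 1.77 m → arm 1.77 m, τ = 131.5 × 1.77 = 232.8 N·m clockwise.
Total clockwise load moment = 2390 N·m.
The cable tension T acts at 4 m; only its component perpendicular to the bar, T sinθ, produces torque. sin 32.3° = 0.5344.
Balancing moments: T × 4 × 0.5344 = 2390, giving T = 2390 / 2.138 = 1120 N.

T ≈ 1120 N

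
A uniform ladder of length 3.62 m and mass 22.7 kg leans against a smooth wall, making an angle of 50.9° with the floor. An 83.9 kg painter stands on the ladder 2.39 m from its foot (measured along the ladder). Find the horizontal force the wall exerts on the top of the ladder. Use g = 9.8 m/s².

Sum moments about the foot of the ladder (the floor normal and friction both act there and drop out).
Ladder weight 22.7×9.8 = 222.5 N acts at 1.81 m along the ladder; its horizontal arm is 1.81·cos50.9° = 1.142 m → τ = 254.1 N·m clockwise.
Painter: 83.9×9.8 = 822.2 N at 2.39 m → arm 1.507 m → τ = 1239 N·m clockwise.
Wall normal N acts horizontally at the top; its moment arm is the height L sinθ = 3.62·sin50.9° = 2.809 m, counterclockwise.
Setting net torque to zero: N × 2.809 = 1493 → N = 532 N.

N_wall ≈ 532 N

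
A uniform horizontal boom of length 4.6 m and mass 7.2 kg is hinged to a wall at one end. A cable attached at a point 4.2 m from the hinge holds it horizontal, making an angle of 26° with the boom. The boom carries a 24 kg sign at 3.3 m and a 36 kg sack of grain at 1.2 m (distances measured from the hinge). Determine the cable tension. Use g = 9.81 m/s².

T ≈ 740 N

Sum moments about the hinge (the unknown hinge reaction has zero arm there).
Beam weight: 7.2 × 9.81 = 70.63 N down at 2.3 m → arm 2.3 m, τ = 70.63 × 2.3 = 162.4 N·m clockwise.
Sign: 24 × 9.81 = 235.4 N down at 3.3 m → arm 3.3 m, τ = 235.4 × 3.3 = 776.8 N·m clockwise.
Sack of grain: 36 × 9.81 = 353.2 N down at 1.2 m → arm 1.2 m, τ = 353.2 × 1.2 = 423.8 N·m clockwise.
Total clockwise load moment = 1363 N·m.
The cable tension T acts at 4.2 m; only its component perpendicular to the boom, T sinθ, produces torque. sin 26° = 0.4384.
Balancing moments: T × 4.2 × 0.4384 = 1363, giving T = 1363 / 1.841 = 740 N.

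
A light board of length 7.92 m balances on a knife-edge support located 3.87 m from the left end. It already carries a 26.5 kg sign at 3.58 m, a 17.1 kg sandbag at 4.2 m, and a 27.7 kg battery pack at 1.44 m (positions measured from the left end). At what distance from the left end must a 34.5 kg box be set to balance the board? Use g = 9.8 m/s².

Taking torques about the knife-edge support (at 3.87 m from the left end):
Sign: 26.5 × 9.8 = 259.7 N down at 3.58 m → arm 0.29 m, τ = 259.7 × 0.29 = 75.31 N·m counterclockwise.
Sandbag: 17.1 × 9.8 = 167.6 N down at 4.2 m → arm 0.33 m, τ = 167.6 × 0.33 = 55.31 N·m clockwise.
Battery pack: 27.7 × 9.8 = 271.5 N down at 1.44 m → arm 2.43 m, τ = 271.5 × 2.43 = 659.7 N·m counterclockwise.
Net moment of existing loads = 679.7 N·m counterclockwise.
The box weighs 34.5 × 9.8 = 338.1 N and must supply an equal clockwise moment, so its lever arm about the knife-edge support is 679.7 / 338.1 = 2.01 m.
That puts it at 3.87 + 2.01 = 5.88 m from the left end.

x ≈ 5.88 m from the left end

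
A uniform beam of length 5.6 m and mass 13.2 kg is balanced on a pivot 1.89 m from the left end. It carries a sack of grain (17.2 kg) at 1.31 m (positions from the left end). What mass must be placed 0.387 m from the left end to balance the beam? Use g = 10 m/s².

Taking torques about the pivot (at 1.89 m from the left end):
Beam weight: 13.2 × 10 = 132 N down at 2.8 m → arm 0.91 m, τ = 132 × 0.91 = 120.1 N·m clockwise.
Sack of grain: 17.2 × 10 = 172 N down at 1.31 m → arm 0.58 m, τ = 172 × 0.58 = 99.76 N·m counterclockwise.
Net moment of known loads = 20.34 N·m clockwise.
An unknown mass m at 0.387 m has arm 1.503 m; its moment is m·g·1.503 counterclockwise.
Setting net torque to zero: m × 10 × 1.503 = 20.34 → m = 20.34 / (10 × 1.503) = 1.35 kg.

m ≈ 1.35 kg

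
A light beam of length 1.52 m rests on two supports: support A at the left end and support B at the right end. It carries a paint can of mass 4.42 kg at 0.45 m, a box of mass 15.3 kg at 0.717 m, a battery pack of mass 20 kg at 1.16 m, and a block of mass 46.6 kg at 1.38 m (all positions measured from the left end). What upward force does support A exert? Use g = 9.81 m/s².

Choose support B as the axis so its reaction then has zero moment arm.
Paint can: 4.42 × 9.81 = 43.36 N down at 0.45 m → arm 1.07 m, τ = 43.36 × 1.07 = 46.4 N·m counterclockwise.
Box: 15.3 × 9.81 = 150.1 N down at 0.717 m → arm 0.803 m, τ = 150.1 × 0.803 = 120.5 N·m counterclockwise.
Battery pack: 20 × 9.81 = 196.2 N down at 1.16 m → arm 0.36 m, τ = 196.2 × 0.36 = 70.63 N·m counterclockwise.
Block: 46.6 × 9.81 = 457.1 N down at 1.38 m → arm 0.14 m, τ = 457.1 × 0.14 = 63.99 N·m counterclockwise.
Net load moment about support B = 301.5 N·m counterclockwise.
Reaction R at support A is upward at 0 m, arm 1.52 m → moment R × 1.52 clockwise.
Balancing moments: R × 1.52 = 301.5, giving R = 198 N.

R_A ≈ 198 N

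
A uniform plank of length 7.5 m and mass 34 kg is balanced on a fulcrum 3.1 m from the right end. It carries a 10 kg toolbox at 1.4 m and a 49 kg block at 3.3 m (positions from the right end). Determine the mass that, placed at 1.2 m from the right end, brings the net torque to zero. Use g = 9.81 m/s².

Sum moments about the fulcrum (at 3.1 m from the right end) (the support reaction has zero arm there).
Beam weight: 34 × 9.81 = 333.5 N down at 3.75 m → arm 0.65 m, τ = 333.5 × 0.65 = 216.8 N·m counterclockwise.
Toolbox: 10 × 9.81 = 98.1 N down at 1.4 m → arm 1.7 m, τ = 98.1 × 1.7 = 166.8 N·m clockwise.
Block: 49 × 9.81 = 480.7 N down at 3.3 m → arm 0.2 m, τ = 480.7 × 0.2 = 96.14 N·m counterclockwise.
Net moment of known loads = 146.1 N·m counterclockwise.
An unknown mass m at 1.2 m has arm 1.9 m; its moment is m·g·1.9 clockwise.
Στ = 0 ⇒ m × 9.81 × 1.9 = 146.1 ⇒ m = 146.1 / (9.81 × 1.9) = 7.84 kg.

m ≈ 7.84 kg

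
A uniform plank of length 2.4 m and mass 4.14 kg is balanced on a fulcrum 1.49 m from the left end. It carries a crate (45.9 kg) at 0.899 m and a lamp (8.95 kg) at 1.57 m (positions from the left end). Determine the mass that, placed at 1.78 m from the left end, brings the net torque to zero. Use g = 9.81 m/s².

Take moments about the fulcrum (at 1.49 m from the left end).
Beam weight: 4.14 × 9.81 = 40.61 N down at 1.2 m → arm 0.29 m, τ = 40.61 × 0.29 = 11.78 N·m counterclockwise.
Crate: 45.9 × 9.81 = 450.3 N down at 0.899 m → arm 0.591 m, τ = 450.3 × 0.591 = 266.1 N·m counterclockwise.
Lamp: 8.95 × 9.81 = 87.8 N down at 1.57 m → arm 0.08 m, τ = 87.8 × 0.08 = 7.024 N·m clockwise.
Net moment of known loads = 270.9 N·m counterclockwise.
An unknown mass m at 1.78 m has arm 0.29 m; its moment is m·g·0.29 clockwise.
Στ = 0 ⇒ m × 9.81 × 0.29 = 270.9 ⇒ m = 270.9 / (9.81 × 0.29) = 95.2 kg.

m ≈ 95.2 kg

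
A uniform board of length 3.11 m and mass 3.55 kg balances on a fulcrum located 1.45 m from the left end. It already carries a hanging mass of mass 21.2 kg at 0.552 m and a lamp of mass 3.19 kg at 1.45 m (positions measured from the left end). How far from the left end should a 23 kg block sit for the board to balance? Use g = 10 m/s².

x ≈ 2.26 m from the left end

Choose the fulcrum (at 1.45 m from the left end) as the axis so the support reaction has zero arm there.
Beam weight: 3.55 × 10 = 35.5 N down at 1.555 m → arm 0.105 m, τ = 35.5 × 0.105 = 3.728 N·m clockwise.
Hanging mass: 21.2 × 10 = 212 N down at 0.552 m → arm 0.898 m, τ = 212 × 0.898 = 190.4 N·m counterclockwise.
Lamp: acts at the fulcrum, moment arm 0 → no torque.
Net moment of existing loads = 186.7 N·m counterclockwise.
The block weighs 23 × 10 = 230 N and must supply an equal clockwise moment, so its lever arm about the fulcrum is 186.7 / 230 = 0.812 m.
That puts it at 1.45 + 0.812 = 2.26 m from the left end.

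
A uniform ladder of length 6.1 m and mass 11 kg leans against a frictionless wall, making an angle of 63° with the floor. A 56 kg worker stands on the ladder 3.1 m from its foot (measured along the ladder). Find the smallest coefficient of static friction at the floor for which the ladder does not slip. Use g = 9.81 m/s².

Choose the foot of the ladder as the axis so the floor normal and friction both act there and drop out.
Ladder weight 11×9.81 = 107.9 N acts at 3.05 m along the ladder; its horizontal arm is 3.05·cos63° = 1.385 m → τ = 149.4 N·m clockwise.
Worker: 56×9.81 = 549.4 N at 3.1 m → arm 1.407 m → τ = 773 N·m clockwise.
Wall normal N acts horizontally at the top; its moment arm is the height L sinθ = 6.1·sin63° = 5.435 m, counterclockwise.
Balancing moments: N × 5.435 = 922.4, giving N = 169.7 N.
ΣFx = 0 ⇒ f = N_wall = 169.7 N. ΣFy = 0 ⇒ N_floor = 657.3 N.
μ_min = f / N_floor = 169.7 / 657.3 = 0.258.

μ_min ≈ 0.258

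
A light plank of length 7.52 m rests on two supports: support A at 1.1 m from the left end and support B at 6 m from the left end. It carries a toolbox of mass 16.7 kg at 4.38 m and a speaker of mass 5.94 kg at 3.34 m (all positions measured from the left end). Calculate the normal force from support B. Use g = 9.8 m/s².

R_B ≈ 136 N

About support A:
Toolbox: 16.7 × 9.8 = 163.7 N down at 4.38 m → arm 3.28 m, τ = 163.7 × 3.28 = 536.9 N·m clockwise.
Speaker: 5.94 × 9.8 = 58.21 N down at 3.34 m → arm 2.24 m, τ = 58.21 × 2.24 = 130.4 N·m clockwise.
Net load moment about support A = 667.3 N·m clockwise.
Reaction R at support B is upward at 6 m, arm 4.9 m → moment R × 4.9 counterclockwise.
For rotational equilibrium, R × 4.9 = 667.3, so R = 136 N.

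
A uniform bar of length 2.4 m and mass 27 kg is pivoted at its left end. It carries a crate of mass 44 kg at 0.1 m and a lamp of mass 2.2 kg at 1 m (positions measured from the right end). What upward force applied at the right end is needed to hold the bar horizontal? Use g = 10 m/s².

F ≈ 570 N

Sum moments about the left end (the unknown pivot reaction has zero arm there).
Beam weight: 27 × 10 = 270 N down at 1.2 m → arm 1.2 m, τ = 270 × 1.2 = 324 N·m clockwise.
Crate: 44 × 10 = 440 N down at 0.1 m → arm 2.3 m, τ = 440 × 2.3 = 1012 N·m clockwise.
Lamp: 2.2 × 10 = 22 N down at 1 m → arm 1.4 m, τ = 22 × 1.4 = 30.8 N·m clockwise.
Net moment of the loads = 1367 N·m clockwise.
The upward force F acts at the right end, arm 2.4 m, giving F × 2.4 counterclockwise.
Balancing moments: F × 2.4 = 1367, giving F = 1367 / 2.4 = 570 N.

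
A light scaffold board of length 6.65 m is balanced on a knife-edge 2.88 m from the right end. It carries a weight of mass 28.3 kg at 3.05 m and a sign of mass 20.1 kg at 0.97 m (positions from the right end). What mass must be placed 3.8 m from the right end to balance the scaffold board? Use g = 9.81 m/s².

m ≈ 36.5 kg

About the knife-edge (at 2.88 m from the right end):
Weight: 28.3 × 9.81 = 277.6 N down at 3.05 m → arm 0.17 m, τ = 277.6 × 0.17 = 47.19 N·m counterclockwise.
Sign: 20.1 × 9.81 = 197.2 N down at 0.97 m → arm 1.91 m, τ = 197.2 × 1.91 = 376.7 N·m clockwise.
Net moment of known loads = 329.5 N·m clockwise.
An unknown mass m at 3.8 m has arm 0.92 m; its moment is m·g·0.92 counterclockwise.
For rotational equilibrium, m × 9.81 × 0.92 = 329.5, so m = 329.5 / (9.81 × 0.92) = 36.5 kg.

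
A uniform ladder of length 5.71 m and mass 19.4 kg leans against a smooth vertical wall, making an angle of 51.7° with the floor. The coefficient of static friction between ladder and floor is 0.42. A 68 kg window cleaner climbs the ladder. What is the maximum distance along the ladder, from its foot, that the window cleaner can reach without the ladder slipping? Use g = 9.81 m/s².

d ≈ 3.09 m

Taking torques about the foot of the ladder:
Ladder weight 19.4×9.81 = 190.3 N acts at 2.855 m along the ladder; its horizontal arm is 2.855·cos51.7° = 1.769 m → τ = 336.6 N·m clockwise.
Window cleaner weight 68×9.81 = 667.1 N at distance d → arm d·cos51.7° → τ = 667.1·d·0.6198 clockwise.
Wall normal N at the top has arm L sinθ = 4.481 m counterclockwise, so Στ = 0 gives N·4.481 = 336.6 + 413.5·d.
ΣFy = 0 ⇒ N_floor = 857.4 N, so the maximum friction is μ_s·N_floor = 0.42×857.4 = 360.1 N. ΣFx = 0 ⇒ N_wall = f, so at the slipping point N = 360.1 N.
Substituting: 360.1×4.481 = 336.6 + 413.5·d ⇒ d = (1614 − 336.6) / 413.5 = 3.09 m.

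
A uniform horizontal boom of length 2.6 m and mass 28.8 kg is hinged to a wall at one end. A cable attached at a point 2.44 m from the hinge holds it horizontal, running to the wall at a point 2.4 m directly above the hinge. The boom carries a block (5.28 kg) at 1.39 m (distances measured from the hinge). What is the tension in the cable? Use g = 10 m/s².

T ≈ 262 N

Taking torques about the hinge:
Beam weight: 28.8 × 10 = 288 N down at 1.3 m → arm 1.3 m, τ = 288 × 1.3 = 374.4 N·m clockwise.
Block: 5.28 × 10 = 52.8 N down at 1.39 m → arm 1.39 m, τ = 52.8 × 1.39 = 73.39 N·m clockwise.
Total clockwise load moment = 447.8 N·m.
The cable tension T acts at 2.44 m; only its component perpendicular to the boom, T sinθ, produces torque. sinθ = h/√(h²+d²) = 2.4/√(2.4²+2.44²) = 0.7012.
Στ = 0 ⇒ T × 2.44 × 0.7012 = 447.8 ⇒ T = 447.8 / 1.711 = 262 N.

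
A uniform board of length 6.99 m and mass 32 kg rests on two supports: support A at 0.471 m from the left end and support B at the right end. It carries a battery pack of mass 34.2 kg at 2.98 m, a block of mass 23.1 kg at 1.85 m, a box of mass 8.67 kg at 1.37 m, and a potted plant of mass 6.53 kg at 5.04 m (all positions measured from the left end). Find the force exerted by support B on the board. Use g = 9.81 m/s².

Choose support A as the axis so its reaction then has zero moment arm.
Beam weight: 32 × 9.81 = 313.9 N down at 3.495 m → arm 3.024 m, τ = 313.9 × 3.024 = 949.2 N·m clockwise.
Battery pack: 34.2 × 9.81 = 335.5 N down at 2.98 m → arm 2.509 m, τ = 335.5 × 2.509 = 841.8 N·m clockwise.
Block: 23.1 × 9.81 = 226.6 N down at 1.85 m → arm 1.379 m, τ = 226.6 × 1.379 = 312.5 N·m clockwise.
Box: 8.67 × 9.81 = 85.05 N down at 1.37 m → arm 0.899 m, τ = 85.05 × 0.899 = 76.46 N·m clockwise.
Potted plant: 6.53 × 9.81 = 64.06 N down at 5.04 m → arm 4.569 m, τ = 64.06 × 4.569 = 292.7 N·m clockwise.
Net load moment about support A = 2473 N·m clockwise.
Reaction R at support B is upward at 6.99 m, arm 6.519 m → moment R × 6.519 counterclockwise.
Setting net torque to zero: R × 6.519 = 2473 → R = 379 N.

R_B ≈ 379 N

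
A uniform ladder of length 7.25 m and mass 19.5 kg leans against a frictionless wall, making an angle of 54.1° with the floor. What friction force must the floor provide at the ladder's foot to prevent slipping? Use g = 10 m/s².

f ≈ 70.6 N

Sum moments about the foot of the ladder (the floor normal and friction both act there and drop out).
Ladder weight 19.5×10 = 195 N acts at 3.625 m along the ladder; its horizontal arm is 3.625·cos54.1° = 2.126 m → τ = 414.6 N·m clockwise.
Wall normal N acts horizontally at the top; its moment arm is the height L sinθ = 7.25·sin54.1° = 5.873 m, counterclockwise.
Balancing moments: N × 5.873 = 414.6, giving N = 70.6 N.
ΣFx = 0: friction at the foot balances the wall's push, so f = N_wall = 70.6 N.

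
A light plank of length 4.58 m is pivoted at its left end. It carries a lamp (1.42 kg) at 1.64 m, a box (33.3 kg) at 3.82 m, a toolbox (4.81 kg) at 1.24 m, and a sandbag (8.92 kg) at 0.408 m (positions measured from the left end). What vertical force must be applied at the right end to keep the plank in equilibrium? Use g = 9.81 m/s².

F ≈ 298 N

About the left end:
Lamp: 1.42 × 9.81 = 13.93 N down at 1.64 m → arm 1.64 m, τ = 13.93 × 1.64 = 22.85 N·m clockwise.
Box: 33.3 × 9.81 = 326.7 N down at 3.82 m → arm 3.82 m, τ = 326.7 × 3.82 = 1248 N·m clockwise.
Toolbox: 4.81 × 9.81 = 47.19 N down at 1.24 m → arm 1.24 m, τ = 47.19 × 1.24 = 58.52 N·m clockwise.
Sandbag: 8.92 × 9.81 = 87.51 N down at 0.408 m → arm 0.408 m, τ = 87.51 × 0.408 = 35.7 N·m clockwise.
Net moment of the loads = 1365 N·m clockwise.
The upward force F acts at the right end, arm 4.58 m, giving F × 4.58 counterclockwise.
Στ = 0 ⇒ F × 4.58 = 1365 ⇒ F = 1365 / 4.58 = 298 N.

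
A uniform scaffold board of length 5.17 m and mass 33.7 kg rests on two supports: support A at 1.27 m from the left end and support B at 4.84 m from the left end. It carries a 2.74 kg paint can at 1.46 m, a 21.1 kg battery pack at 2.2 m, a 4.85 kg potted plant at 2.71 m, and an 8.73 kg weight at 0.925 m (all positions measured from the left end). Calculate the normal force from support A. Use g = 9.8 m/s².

R_A ≈ 509 N

Choose support B as the axis so its reaction then has zero moment arm.
Beam weight: 33.7 × 9.8 = 330.3 N down at 2.585 m → arm 2.255 m, τ = 330.3 × 2.255 = 744.8 N·m counterclockwise.
Paint can: 2.74 × 9.8 = 26.85 N down at 1.46 m → arm 3.38 m, τ = 26.85 × 3.38 = 90.75 N·m counterclockwise.
Battery pack: 21.1 × 9.8 = 206.8 N down at 2.2 m → arm 2.64 m, τ = 206.8 × 2.64 = 546 N·m counterclockwise.
Potted plant: 4.85 × 9.8 = 47.53 N down at 2.71 m → arm 2.13 m, τ = 47.53 × 2.13 = 101.2 N·m counterclockwise.
Weight: 8.73 × 9.8 = 85.55 N down at 0.925 m → arm 3.915 m, τ = 85.55 × 3.915 = 334.9 N·m counterclockwise.
Net load moment about support B = 1818 N·m counterclockwise.
Reaction R at support A is upward at 1.27 m, arm 3.57 m → moment R × 3.57 clockwise.
Balancing moments: R × 3.57 = 1818, giving R = 509 N.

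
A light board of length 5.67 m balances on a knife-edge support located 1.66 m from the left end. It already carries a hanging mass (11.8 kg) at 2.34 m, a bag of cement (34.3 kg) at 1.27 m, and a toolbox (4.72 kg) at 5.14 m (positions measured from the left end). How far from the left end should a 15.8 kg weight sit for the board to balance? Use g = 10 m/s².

Take moments about the knife-edge support (at 1.66 m from the left end).
Hanging mass: 11.8 × 10 = 118 N down at 2.34 m → arm 0.68 m, τ = 118 × 0.68 = 80.24 N·m clockwise.
Bag of cement: 34.3 × 10 = 343 N down at 1.27 m → arm 0.39 m, τ = 343 × 0.39 = 133.8 N·m counterclockwise.
Toolbox: 4.72 × 10 = 47.2 N down at 5.14 m → arm 3.48 m, τ = 47.2 × 3.48 = 164.3 N·m clockwise.
Net moment of existing loads = 110.7 N·m clockwise.
The weight weighs 15.8 × 10 = 158 N and must supply an equal counterclockwise moment, so its lever arm about the knife-edge support is 110.7 / 158 = 0.701 m.
That puts it at 1.66 − 0.701 = 0.959 m from the left end.

x ≈ 0.959 m from the left end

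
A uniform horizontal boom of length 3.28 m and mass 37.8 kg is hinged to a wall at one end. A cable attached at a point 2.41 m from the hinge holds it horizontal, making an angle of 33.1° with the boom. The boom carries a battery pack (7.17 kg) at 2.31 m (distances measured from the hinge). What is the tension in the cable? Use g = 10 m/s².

Sum moments about the hinge (the unknown hinge reaction has zero arm there).
Beam weight: 37.8 × 10 = 378 N down at 1.64 m → arm 1.64 m, τ = 378 × 1.64 = 619.9 N·m clockwise.
Battery pack: 7.17 × 10 = 71.7 N down at 2.31 m → arm 2.31 m, τ = 71.7 × 2.31 = 165.6 N·m clockwise.
Total clockwise load moment = 785.5 N·m.
The cable tension T acts at 2.41 m; only its component perpendicular to the boom, T sinθ, produces torque. sin 33.1° = 0.5461.
Setting net torque to zero: T × 2.41 × 0.5461 = 785.5 → T = 785.5 / 1.316 = 597 N.

T ≈ 597 N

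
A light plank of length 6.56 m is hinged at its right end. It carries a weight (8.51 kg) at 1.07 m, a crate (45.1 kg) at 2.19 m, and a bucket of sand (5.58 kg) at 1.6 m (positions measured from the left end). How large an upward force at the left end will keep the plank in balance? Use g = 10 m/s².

F ≈ 414 N

About the right end:
Weight: 8.51 × 10 = 85.1 N down at 1.07 m → arm 5.49 m, τ = 85.1 × 5.49 = 467.2 N·m counterclockwise.
Crate: 45.1 × 10 = 451 N down at 2.19 m → arm 4.37 m, τ = 451 × 4.37 = 1971 N·m counterclockwise.
Bucket of sand: 5.58 × 10 = 55.8 N down at 1.6 m → arm 4.96 m, τ = 55.8 × 4.96 = 276.8 N·m counterclockwise.
Net moment of the loads = 2715 N·m counterclockwise.
The upward force F acts at the left end, arm 6.56 m, giving F × 6.56 clockwise.
Balancing moments: F × 6.56 = 2715, giving F = 2715 / 6.56 = 414 N.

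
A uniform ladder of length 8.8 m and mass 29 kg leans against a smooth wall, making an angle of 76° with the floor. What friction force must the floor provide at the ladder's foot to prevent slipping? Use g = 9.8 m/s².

About the foot of the ladder:
Ladder weight 29×9.8 = 284.2 N acts at 4.4 m along the ladder; its horizontal arm is 4.4·cos76° = 1.064 m → τ = 302.4 N·m clockwise.
Wall normal N acts horizontally at the top; its moment arm is the height L sinθ = 8.8·sin76° = 8.539 m, counterclockwise.
Setting net torque to zero: N × 8.539 = 302.4 → N = 35.4 N.
ΣFx = 0: friction at the foot balances the wall's push, so f = N_wall = 35.4 N.

f ≈ 35.4 N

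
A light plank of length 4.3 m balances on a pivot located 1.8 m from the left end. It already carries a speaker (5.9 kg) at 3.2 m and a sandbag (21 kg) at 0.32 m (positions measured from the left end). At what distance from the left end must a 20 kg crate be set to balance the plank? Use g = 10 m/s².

Choose the pivot (at 1.8 m from the left end) as the axis so the support reaction has zero arm there.
Speaker: 5.9 × 10 = 59 N down at 3.2 m → arm 1.4 m, τ = 59 × 1.4 = 82.6 N·m clockwise.
Sandbag: 21 × 10 = 210 N down at 0.32 m → arm 1.48 m, τ = 210 × 1.48 = 310.8 N·m counterclockwise.
Net moment of existing loads = 228.2 N·m counterclockwise.
The crate weighs 20 × 10 = 200 N and must supply an equal clockwise moment, so its lever arm about the pivot is 228.2 / 200 = 1.14 m.
That puts it at 1.8 + 1.14 = 2.94 m from the left end.

x ≈ 2.94 m from the left end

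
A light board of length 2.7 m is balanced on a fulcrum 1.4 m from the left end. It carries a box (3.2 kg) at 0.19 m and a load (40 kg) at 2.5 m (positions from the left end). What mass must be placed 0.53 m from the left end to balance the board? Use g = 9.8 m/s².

m ≈ 46.1 kg

Choose the fulcrum (at 1.4 m from the left end) as the axis so the support reaction has zero arm there.
Box: 3.2 × 9.8 = 31.36 N down at 0.19 m → arm 1.21 m, τ = 31.36 × 1.21 = 37.95 N·m counterclockwise.
Load: 40 × 9.8 = 392 N down at 2.5 m → arm 1.1 m, τ = 392 × 1.1 = 431.2 N·m clockwise.
Net moment of known loads = 393.2 N·m clockwise.
An unknown mass m at 0.53 m has arm 0.87 m; its moment is m·g·0.87 counterclockwise.
Balancing moments: m × 9.8 × 0.87 = 393.2, giving m = 393.2 / (9.8 × 0.87) = 46.1 kg.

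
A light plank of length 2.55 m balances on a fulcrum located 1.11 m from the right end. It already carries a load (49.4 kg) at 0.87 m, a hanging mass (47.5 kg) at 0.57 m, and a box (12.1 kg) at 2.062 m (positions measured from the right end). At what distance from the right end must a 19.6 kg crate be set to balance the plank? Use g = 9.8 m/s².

x ≈ 2.44 m from the right end

About the fulcrum (at 1.11 m from the right end):
Load: 49.4 × 9.8 = 484.1 N down at 0.87 m → arm 0.24 m, τ = 484.1 × 0.24 = 116.2 N·m clockwise.
Hanging mass: 47.5 × 9.8 = 465.5 N down at 0.57 m → arm 0.54 m, τ = 465.5 × 0.54 = 251.4 N·m clockwise.
Box: 12.1 × 9.8 = 118.6 N down at 2.062 m → arm 0.952 m, τ = 118.6 × 0.952 = 112.9 N·m counterclockwise.
Net moment of existing loads = 254.7 N·m clockwise.
The crate weighs 19.6 × 9.8 = 192.1 N and must supply an equal counterclockwise moment, so its lever arm about the fulcrum is 254.7 / 192.1 = 1.33 m.
That puts it at 1.11 + 1.33 = 2.44 m from the right end.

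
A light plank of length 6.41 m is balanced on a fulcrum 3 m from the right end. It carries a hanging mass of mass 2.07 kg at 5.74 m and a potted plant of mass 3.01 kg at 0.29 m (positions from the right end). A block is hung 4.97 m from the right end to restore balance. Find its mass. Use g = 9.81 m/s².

Take moments about the fulcrum (at 3 m from the right end).
Hanging mass: 2.07 × 9.81 = 20.31 N down at 5.74 m → arm 2.74 m, τ = 20.31 × 2.74 = 55.65 N·m counterclockwise.
Potted plant: 3.01 × 9.81 = 29.53 N down at 0.29 m → arm 2.71 m, τ = 29.53 × 2.71 = 80.03 N·m clockwise.
Net moment of known loads = 24.38 N·m clockwise.
An unknown mass m at 4.97 m has arm 1.97 m; its moment is m·g·1.97 counterclockwise.
Setting net torque to zero: m × 9.81 × 1.97 = 24.38 → m = 24.38 / (9.81 × 1.97) = 1.26 kg.

m ≈ 1.26 kg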